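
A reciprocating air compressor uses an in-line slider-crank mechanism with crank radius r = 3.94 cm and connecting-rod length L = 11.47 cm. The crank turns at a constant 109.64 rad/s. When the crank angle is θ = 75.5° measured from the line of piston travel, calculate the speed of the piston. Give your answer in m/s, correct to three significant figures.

ω = 109.6 rad/s
For an in-line slider-crank, x = r cosθ + √(L² − r² sin²θ), so v = −rω sinθ·[1 + r cosθ/√(L² − r² sin²θ)].
With r = 0.0394 m, L = 0.1147 m, θ = 75.5°: √(L² − r² sin²θ) = 0.10817 m.
v = −0.0394·109.6·0.96815·[1 + 0.0394·0.25038/0.10817] = -4.5636 m/s.
|v| = 4.5636 m/s.

4.56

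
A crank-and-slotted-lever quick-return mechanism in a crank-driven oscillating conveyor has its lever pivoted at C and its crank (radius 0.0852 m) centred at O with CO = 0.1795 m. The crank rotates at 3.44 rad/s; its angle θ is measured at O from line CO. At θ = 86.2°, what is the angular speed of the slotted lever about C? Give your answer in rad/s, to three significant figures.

0.686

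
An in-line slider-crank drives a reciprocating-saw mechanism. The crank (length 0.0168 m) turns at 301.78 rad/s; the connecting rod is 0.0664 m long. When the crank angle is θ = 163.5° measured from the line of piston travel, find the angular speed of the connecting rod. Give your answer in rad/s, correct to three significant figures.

73.4

ω = 301.8 rad/s
The rod makes angle φ with the slider axis where L sinφ = r sinθ; differentiating, L cosφ·φ̇ = r ω cosθ.
L cosφ = √(L² − r² sin²θ) = 0.066228 m.
|ω_rod| = r ω |cosθ| / √(L² − r² sin²θ) = 0.0168·301.8·0.95882/0.066228 = 73.399 rad/s.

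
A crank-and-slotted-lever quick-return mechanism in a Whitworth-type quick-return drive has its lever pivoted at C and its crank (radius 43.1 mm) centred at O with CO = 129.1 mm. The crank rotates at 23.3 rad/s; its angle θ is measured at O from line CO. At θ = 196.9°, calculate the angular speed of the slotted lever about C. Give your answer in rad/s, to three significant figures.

10.3

ω = 23.3 rad/s
Crank pin A relative to C: A = (d + r cosθ, r sinθ); lever angle φ = atan2(r sinθ, d + r cosθ).
Differentiating tanφ: φ̇ = rω(d cosθ + r)/(d² + r² + 2dr cosθ).
d² + r² + 2dr cosθ = |CA|² = 0.0078766 m²;  d cosθ + r = -0.080425 m.
|ω_lever| = |0.0431·23.3·-0.080425| / 0.0078766 = 10.254 rad/s.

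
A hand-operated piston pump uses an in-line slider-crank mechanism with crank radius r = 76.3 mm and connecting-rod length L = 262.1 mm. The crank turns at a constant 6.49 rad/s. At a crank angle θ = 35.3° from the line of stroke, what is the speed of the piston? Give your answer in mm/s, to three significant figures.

355

ω = 6.49 rad/s
For an in-line slider-crank, x = r cosθ + √(L² − r² sin²θ), so v = −rω sinθ·[1 + r cosθ/√(L² − r² sin²θ)].
With r = 0.0763 m, L = 0.2621 m, θ = 35.3°: √(L² − r² sin²θ) = 0.25836 m.
v = −0.0763·6.49·0.57786·[1 + 0.0763·0.81614/0.25836] = -0.35512 m/s.
|v| = 0.35512 m/s = 355.12 mm/s.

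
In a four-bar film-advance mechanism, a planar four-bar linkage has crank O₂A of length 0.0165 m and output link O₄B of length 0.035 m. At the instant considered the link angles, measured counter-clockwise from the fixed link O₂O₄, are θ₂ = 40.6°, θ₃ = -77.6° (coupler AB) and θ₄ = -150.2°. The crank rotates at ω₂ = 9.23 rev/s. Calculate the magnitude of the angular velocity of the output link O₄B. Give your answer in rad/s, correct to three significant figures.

ω₂ = 57.99 rad/s (from 9.23 rev/s).
Differentiating the loop-closure r₂e^{iθ₂}+r₃e^{iθ₃}=r₁+r₄e^{iθ₄} gives r₂ω₂e^{iθ₂}+r₃ω₃e^{iθ₃}=r₄ω₄e^{iθ₄}.
Eliminating the other unknown: ω₄ = r₂ω₂ sin(θ₂−θ₃) / [r₄ sin(θ₄−θ₃)].
Numerator sine = +0.88130; denominator sine = -0.95424.
Result = 0.0165·57.99·(+0.88130) / (0.035·(-0.95424)) = -25.25 rad/s; magnitude 25.25 rad/s.

25.3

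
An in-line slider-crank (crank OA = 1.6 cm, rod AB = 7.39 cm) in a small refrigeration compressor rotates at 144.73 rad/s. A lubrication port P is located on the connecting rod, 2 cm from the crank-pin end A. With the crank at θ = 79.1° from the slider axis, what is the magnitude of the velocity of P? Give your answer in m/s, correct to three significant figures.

ω = 144.7 rad/s.  Crank-pin speed |V_A| = rω = 2.3157 m/s, perpendicular to OA.
Rod angle: sinφ = −(r/L) sinθ ⇒ φ = -12.275°; ω_rod = −rω cosθ/√(L²−r²sin²θ) = -6.064 rad/s.
V_P = V_A + ω_rod × AP, with AP = 0.02 m along the rod.
Components: V_Px = −rω sinθ − a·ω_rod·sinφ = -2.2997 m/s;  V_Py = rω cosθ + a·ω_rod·cosφ = +0.31938 m/s.
|V_P| = √(V_Px² + V_Py²) = 2.3218 m/s.

2.32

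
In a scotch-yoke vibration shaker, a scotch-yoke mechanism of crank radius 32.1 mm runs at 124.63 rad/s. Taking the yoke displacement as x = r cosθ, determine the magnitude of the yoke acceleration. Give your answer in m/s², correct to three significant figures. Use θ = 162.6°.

476

ω = 124.6 rad/s
x = r cosθ ⇒ ẍ = −rω² cosθ (ω constant).
|a| = rω²|cosθ| = 0.0321·(124.6)²·|cos 162.6°| = 475.78 m/s².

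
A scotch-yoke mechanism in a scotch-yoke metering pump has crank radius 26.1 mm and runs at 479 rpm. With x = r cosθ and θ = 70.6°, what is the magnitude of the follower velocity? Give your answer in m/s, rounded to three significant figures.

1.23

ω = 50.16 rad/s (from 479 rpm).
x = r cosθ ⇒ ẋ = −rω sinθ.
|v| = rω|sinθ| = 0.0261·50.16·|sin 70.6°| = 1.2349 m/s.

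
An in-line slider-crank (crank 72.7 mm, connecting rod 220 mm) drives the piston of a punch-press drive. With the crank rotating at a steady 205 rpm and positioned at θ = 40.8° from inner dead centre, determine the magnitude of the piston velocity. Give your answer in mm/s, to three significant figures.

1280

ω = 2π·205/60 = 21.47 rad/s
For an in-line slider-crank, x = r cosθ + √(L² − r² sin²θ), so v = −rω sinθ·[1 + r cosθ/√(L² − r² sin²θ)].
With r = 0.0727 m, L = 0.22 m, θ = 40.8°: √(L² − r² sin²θ) = 0.21481 m.
v = −0.0727·21.47·0.65342·[1 + 0.0727·0.75700/0.21481] = -1.2811 m/s.
|v| = 1.2811 m/s = 1281.1 mm/s.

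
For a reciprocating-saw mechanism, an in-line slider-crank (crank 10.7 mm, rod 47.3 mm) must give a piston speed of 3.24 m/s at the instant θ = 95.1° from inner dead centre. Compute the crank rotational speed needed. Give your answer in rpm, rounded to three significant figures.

For an in-line slider-crank, |v_piston| = rω|sinθ|·[1 + r cosθ/√(L² − r² sin²θ)].
With r = 0.0107 m, L = 0.0473 m, θ = 95.1°: the bracketed kinematic factor |dx/dθ| = 0.010438 m.
ω = v/|dx/dθ| = 3.24/0.010438 = 310.41 rad/s.
N = 60ω/(2π) = 2964.2 rpm.

2960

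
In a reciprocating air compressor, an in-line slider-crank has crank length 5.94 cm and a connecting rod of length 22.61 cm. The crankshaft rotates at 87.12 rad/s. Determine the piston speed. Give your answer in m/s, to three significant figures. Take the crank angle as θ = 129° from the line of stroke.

3.34

ω = 87.12 rad/s
For an in-line slider-crank, x = r cosθ + √(L² − r² sin²θ), so v = −rω sinθ·[1 + r cosθ/√(L² − r² sin²θ)].
With r = 0.0594 m, L = 0.2261 m, θ = 129°: √(L² − r² sin²θ) = 0.22134 m.
v = −0.0594·87.12·0.77715·[1 + 0.0594·-0.62932/0.22134] = -3.3425 m/s.
|v| = 3.3425 m/s.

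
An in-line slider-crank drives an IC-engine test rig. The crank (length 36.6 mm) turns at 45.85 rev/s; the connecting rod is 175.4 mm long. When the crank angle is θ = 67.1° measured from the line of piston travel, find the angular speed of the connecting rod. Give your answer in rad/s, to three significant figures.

ω = 288.1 rad/s (converted from 45.85 rev/s).
The rod makes angle φ with the slider axis where L sinφ = r sinθ; differentiating, L cosφ·φ̇ = r ω cosθ.
L cosφ = √(L² − r² sin²θ) = 0.17213 m.
|ω_rod| = r ω |cosθ| / √(L² − r² sin²θ) = 0.0366·288.1·0.38912/0.17213 = 23.836 rad/s.

23.8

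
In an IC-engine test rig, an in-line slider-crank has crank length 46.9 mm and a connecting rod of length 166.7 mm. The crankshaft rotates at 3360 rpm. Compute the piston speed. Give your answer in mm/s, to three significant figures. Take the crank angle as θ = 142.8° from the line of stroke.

7710

ω = 2π·3360/60 = 351.9 rad/s
For an in-line slider-crank, x = r cosθ + √(L² − r² sin²θ), so v = −rω sinθ·[1 + r cosθ/√(L² − r² sin²θ)].
With r = 0.0469 m, L = 0.1667 m, θ = 142.8°: √(L² − r² sin²θ) = 0.16427 m.
v = −0.0469·351.9·0.60460·[1 + 0.0469·-0.79653/0.16427] = -7.7082 m/s.
|v| = 7.7082 m/s = 7708.2 mm/s.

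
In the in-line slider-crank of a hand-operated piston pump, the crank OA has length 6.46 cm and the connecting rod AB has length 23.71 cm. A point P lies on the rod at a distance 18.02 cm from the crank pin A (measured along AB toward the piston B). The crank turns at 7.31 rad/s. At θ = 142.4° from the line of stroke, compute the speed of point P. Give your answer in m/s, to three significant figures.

0.256

ω = 7.31 rad/s.  Crank-pin speed |V_A| = rω = 0.47223 m/s, perpendicular to OA.
Rod angle: sinφ = −(r/L) sinθ ⇒ φ = -9.569°; ω_rod = −rω cosθ/√(L²−r²sin²θ) = +1.6002 rad/s.
V_P = V_A + ω_rod × AP, with AP = 0.1802 m along the rod.
Components: V_Px = −rω sinθ − a·ω_rod·sinφ = -0.24019 m/s;  V_Py = rω cosθ + a·ω_rod·cosφ = -0.089787 m/s.
|V_P| = √(V_Px² + V_Py²) = 0.25642 m/s.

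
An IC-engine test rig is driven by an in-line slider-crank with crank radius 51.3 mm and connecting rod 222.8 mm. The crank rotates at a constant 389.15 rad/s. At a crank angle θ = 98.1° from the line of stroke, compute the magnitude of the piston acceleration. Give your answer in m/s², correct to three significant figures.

2860

ω = 389.1 rad/s
x(θ) = r cosθ + √(L² − r² sin²θ); with ω constant, a = ω²·d²x/dθ².
d²x/dθ² = −r cosθ − r²(cos2θ)/√u − r⁴ sin²2θ/(4u^{3/2}),  u = L² − r² sin²θ = 0.0470604 m².
Substituting r = 0.0513 m, L = 0.2228 m, θ = 98.1°: d²x/dθ² = +0.018865 m.
a = ω²·d²x/dθ² = (389.1)²·(+0.018865) = +2856.8 m/s²;  |a| = 2856.8 m/s².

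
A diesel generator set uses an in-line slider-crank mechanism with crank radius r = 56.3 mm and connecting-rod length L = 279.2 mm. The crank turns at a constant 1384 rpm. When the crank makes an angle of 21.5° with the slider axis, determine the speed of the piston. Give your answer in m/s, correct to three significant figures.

ω = 2π·1384/60 = 144.9 rad/s
For an in-line slider-crank, x = r cosθ + √(L² − r² sin²θ), so v = −rω sinθ·[1 + r cosθ/√(L² − r² sin²θ)].
With r = 0.0563 m, L = 0.2792 m, θ = 21.5°: √(L² − r² sin²θ) = 0.27844 m.
v = −0.0563·144.9·0.36650·[1 + 0.0563·0.93042/0.27844] = -3.5531 m/s.
|v| = 3.5531 m/s.

3.55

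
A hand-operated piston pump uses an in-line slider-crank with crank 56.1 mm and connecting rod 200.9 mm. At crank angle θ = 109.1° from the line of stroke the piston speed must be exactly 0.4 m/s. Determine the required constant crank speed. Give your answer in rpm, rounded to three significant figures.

79.6

For an in-line slider-crank, |v_piston| = rω|sinθ|·[1 + r cosθ/√(L² − r² sin²θ)].
With r = 0.0561 m, L = 0.2009 m, θ = 109.1°: the bracketed kinematic factor |dx/dθ| = 0.04799 m.
ω = v/|dx/dθ| = 0.4/0.04799 = 8.3351 rad/s.
N = 60ω/(2π) = 79.594 rpm.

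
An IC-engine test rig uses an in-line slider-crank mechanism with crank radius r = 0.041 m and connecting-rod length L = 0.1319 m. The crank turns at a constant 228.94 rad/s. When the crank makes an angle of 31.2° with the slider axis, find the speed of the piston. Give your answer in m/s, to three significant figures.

6.17

ω = 228.9 rad/s
For an in-line slider-crank, x = r cosθ + √(L² − r² sin²θ), so v = −rω sinθ·[1 + r cosθ/√(L² − r² sin²θ)].
With r = 0.041 m, L = 0.1319 m, θ = 31.2°: √(L² − r² sin²θ) = 0.13018 m.
v = −0.041·228.9·0.51803·[1 + 0.041·0.85536/0.13018] = -6.1724 m/s.
|v| = 6.1724 m/s.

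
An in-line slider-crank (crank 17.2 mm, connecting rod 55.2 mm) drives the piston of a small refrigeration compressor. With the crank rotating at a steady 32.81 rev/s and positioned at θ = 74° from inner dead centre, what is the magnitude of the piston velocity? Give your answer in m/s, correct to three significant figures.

3.72

ω = 2π·32.8 = 206.2 rad/s
For an in-line slider-crank, x = r cosθ + √(L² − r² sin²θ), so v = −rω sinθ·[1 + r cosθ/√(L² − r² sin²θ)].
With r = 0.0172 m, L = 0.0552 m, θ = 74°: √(L² − r² sin²θ) = 0.052666 m.
v = −0.0172·206.2·0.96126·[1 + 0.0172·0.27564/0.052666] = -3.7153 m/s.
|v| = 3.7153 m/s.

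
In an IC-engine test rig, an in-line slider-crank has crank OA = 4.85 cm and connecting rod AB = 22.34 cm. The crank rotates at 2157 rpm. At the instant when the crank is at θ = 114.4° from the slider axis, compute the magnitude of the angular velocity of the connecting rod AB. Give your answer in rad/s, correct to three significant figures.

ω = 225.9 rad/s (converted from 2157 rpm).
The rod makes angle φ with the slider axis where L sinφ = r sinθ; differentiating, L cosφ·φ̇ = r ω cosθ.
L cosφ = √(L² − r² sin²θ) = 0.21899 m.
|ω_rod| = r ω |cosθ| / √(L² − r² sin²θ) = 0.0485·225.9·0.41310/0.21899 = 20.666 rad/s.

20.7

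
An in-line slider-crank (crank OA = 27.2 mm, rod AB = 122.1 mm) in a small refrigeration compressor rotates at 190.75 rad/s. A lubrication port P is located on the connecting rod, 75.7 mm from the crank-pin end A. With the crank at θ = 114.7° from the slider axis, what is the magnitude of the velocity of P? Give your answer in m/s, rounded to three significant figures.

4.51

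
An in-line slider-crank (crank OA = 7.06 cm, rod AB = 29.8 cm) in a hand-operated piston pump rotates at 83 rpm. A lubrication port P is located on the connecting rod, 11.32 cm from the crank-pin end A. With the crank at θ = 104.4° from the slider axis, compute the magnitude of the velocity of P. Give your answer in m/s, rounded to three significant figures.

ω = 8.692 rad/s.  Crank-pin speed |V_A| = rω = 0.61364 m/s, perpendicular to OA.
Rod angle: sinφ = −(r/L) sinθ ⇒ φ = -13.266°; ω_rod = −rω cosθ/√(L²−r²sin²θ) = +0.52614 rad/s.
V_P = V_A + ω_rod × AP, with AP = 0.1132 m along the rod.
Components: V_Px = −rω sinθ − a·ω_rod·sinφ = -0.58069 m/s;  V_Py = rω cosθ + a·ω_rod·cosφ = -0.094636 m/s.
|V_P| = √(V_Px² + V_Py²) = 0.58835 m/s.

0.588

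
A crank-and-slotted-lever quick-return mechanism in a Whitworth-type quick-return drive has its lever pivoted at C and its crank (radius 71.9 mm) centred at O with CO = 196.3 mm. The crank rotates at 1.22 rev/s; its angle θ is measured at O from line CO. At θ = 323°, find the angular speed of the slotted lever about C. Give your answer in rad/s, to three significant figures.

ω = 7.665 rad/s (from 1.22 rev/s).
Crank pin A relative to C: A = (d + r cosθ, r sinθ); lever angle φ = atan2(r sinθ, d + r cosθ).
Differentiating tanφ: φ̇ = rω(d cosθ + r)/(d² + r² + 2dr cosθ).
d² + r² + 2dr cosθ = |CA|² = 0.0662471 m²;  d cosθ + r = +0.22867 m.
|ω_lever| = |0.0719·7.665·+0.22867| / 0.0662471 = 1.9025 rad/s.

1.90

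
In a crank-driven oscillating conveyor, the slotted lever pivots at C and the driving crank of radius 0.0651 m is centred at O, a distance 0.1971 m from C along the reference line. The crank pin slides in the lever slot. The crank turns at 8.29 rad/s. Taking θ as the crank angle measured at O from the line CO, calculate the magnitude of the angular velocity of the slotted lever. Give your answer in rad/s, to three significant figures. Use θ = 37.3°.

1.89

ω = 8.29 rad/s
Crank pin A relative to C: A = (d + r cosθ, r sinθ); lever angle φ = atan2(r sinθ, d + r cosθ).
Differentiating tanφ: φ̇ = rω(d cosθ + r)/(d² + r² + 2dr cosθ).
d² + r² + 2dr cosθ = |CA|² = 0.0635002 m²;  d cosθ + r = +0.22189 m.
|ω_lever| = |0.0651·8.29·+0.22189| / 0.0635002 = 1.8858 rad/s.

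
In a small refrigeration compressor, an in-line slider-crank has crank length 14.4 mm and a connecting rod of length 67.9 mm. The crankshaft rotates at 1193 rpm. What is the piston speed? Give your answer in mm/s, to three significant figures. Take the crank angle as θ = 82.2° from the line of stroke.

ω = 2π·1193/60 = 124.9 rad/s
For an in-line slider-crank, x = r cosθ + √(L² − r² sin²θ), so v = −rω sinθ·[1 + r cosθ/√(L² − r² sin²θ)].
With r = 0.0144 m, L = 0.0679 m, θ = 82.2°: √(L² − r² sin²θ) = 0.066384 m.
v = −0.0144·124.9·0.99075·[1 + 0.0144·0.13572/0.066384] = -1.8348 m/s.
|v| = 1.8348 m/s = 1834.8 mm/s.

1830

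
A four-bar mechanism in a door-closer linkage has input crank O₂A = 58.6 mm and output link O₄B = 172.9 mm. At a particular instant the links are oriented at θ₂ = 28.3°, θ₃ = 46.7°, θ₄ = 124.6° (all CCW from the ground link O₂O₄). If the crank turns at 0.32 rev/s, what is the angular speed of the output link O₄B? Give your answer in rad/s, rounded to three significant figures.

ω₂ = 2.011 rad/s (from 0.32 rev/s).
Differentiating the loop-closure r₂e^{iθ₂}+r₃e^{iθ₃}=r₁+r₄e^{iθ₄} gives r₂ω₂e^{iθ₂}+r₃ω₃e^{iθ₃}=r₄ω₄e^{iθ₄}.
Eliminating the other unknown: ω₄ = r₂ω₂ sin(θ₂−θ₃) / [r₄ sin(θ₄−θ₃)].
Numerator sine = -0.31565; denominator sine = +0.97778.
Result = 0.0586·2.011·(-0.31565) / (0.1729·(+0.97778)) = -0.21999 rad/s; magnitude 0.21999 rad/s.

0.220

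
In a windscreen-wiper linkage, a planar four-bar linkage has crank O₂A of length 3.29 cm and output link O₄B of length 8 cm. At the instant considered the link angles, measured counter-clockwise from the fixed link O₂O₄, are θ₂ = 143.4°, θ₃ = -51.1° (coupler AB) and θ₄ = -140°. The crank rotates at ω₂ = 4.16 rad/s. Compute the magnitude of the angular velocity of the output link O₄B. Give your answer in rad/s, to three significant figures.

ω₂ = 4.16 rad/s
Differentiating the loop-closure r₂e^{iθ₂}+r₃e^{iθ₃}=r₁+r₄e^{iθ₄} gives r₂ω₂e^{iθ₂}+r₃ω₃e^{iθ₃}=r₄ω₄e^{iθ₄}.
Eliminating the other unknown: ω₄ = r₂ω₂ sin(θ₂−θ₃) / [r₄ sin(θ₄−θ₃)].
Numerator sine = -0.25038; denominator sine = -0.99982.
Result = 0.0329·4.16·(-0.25038) / (0.08·(-0.99982)) = +0.42843 rad/s; magnitude 0.42843 rad/s.

0.428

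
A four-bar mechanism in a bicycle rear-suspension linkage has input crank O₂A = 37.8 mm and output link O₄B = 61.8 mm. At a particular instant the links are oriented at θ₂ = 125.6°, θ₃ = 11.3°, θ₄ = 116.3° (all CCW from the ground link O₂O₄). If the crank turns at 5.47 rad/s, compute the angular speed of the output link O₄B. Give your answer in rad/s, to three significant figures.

ω₂ = 5.47 rad/s
Differentiating the loop-closure r₂e^{iθ₂}+r₃e^{iθ₃}=r₁+r₄e^{iθ₄} gives r₂ω₂e^{iθ₂}+r₃ω₃e^{iθ₃}=r₄ω₄e^{iθ₄}.
Eliminating the other unknown: ω₄ = r₂ω₂ sin(θ₂−θ₃) / [r₄ sin(θ₄−θ₃)].
Numerator sine = +0.91140; denominator sine = +0.96593.
Result = 0.0378·5.47·(+0.91140) / (0.0618·(+0.96593)) = +3.1569 rad/s; magnitude 3.1569 rad/s.

3.16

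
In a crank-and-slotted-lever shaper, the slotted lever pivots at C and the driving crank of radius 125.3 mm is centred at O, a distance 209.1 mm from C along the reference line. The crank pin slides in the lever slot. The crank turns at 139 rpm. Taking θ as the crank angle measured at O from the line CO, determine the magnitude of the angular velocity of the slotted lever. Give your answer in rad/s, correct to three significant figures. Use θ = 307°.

5.04

ω = 14.56 rad/s (from 139 rpm).
Crank pin A relative to C: A = (d + r cosθ, r sinθ); lever angle φ = atan2(r sinθ, d + r cosθ).
Differentiating tanφ: φ̇ = rω(d cosθ + r)/(d² + r² + 2dr cosθ).
d² + r² + 2dr cosθ = |CA|² = 0.0909583 m²;  d cosθ + r = +0.25114 m.
|ω_lever| = |0.1253·14.56·+0.25114| / 0.0909583 = 5.0358 rad/s.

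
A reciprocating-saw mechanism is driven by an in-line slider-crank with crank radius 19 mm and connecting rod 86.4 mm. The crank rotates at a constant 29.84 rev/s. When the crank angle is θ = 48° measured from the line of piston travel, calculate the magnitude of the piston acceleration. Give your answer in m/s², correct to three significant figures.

433

ω = 2π·29.8 = 187.5 rad/s
x(θ) = r cosθ + √(L² − r² sin²θ); with ω constant, a = ω²·d²x/dθ².
d²x/dθ² = −r cosθ − r²(cos2θ)/√u − r⁴ sin²2θ/(4u^{3/2}),  u = L² − r² sin²θ = 0.00726559 m².
Substituting r = 0.019 m, L = 0.0864 m, θ = 48°: d²x/dθ² = -0.012323 m.
a = ω²·d²x/dθ² = (187.5)²·(-0.012323) = -433.18 m/s²;  |a| = 433.18 m/s².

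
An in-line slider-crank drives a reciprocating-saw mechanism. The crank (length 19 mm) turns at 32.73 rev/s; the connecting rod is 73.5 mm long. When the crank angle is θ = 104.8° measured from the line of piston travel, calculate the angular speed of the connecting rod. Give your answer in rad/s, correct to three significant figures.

ω = 205.6 rad/s (converted from 32.73 rev/s).
The rod makes angle φ with the slider axis where L sinφ = r sinθ; differentiating, L cosφ·φ̇ = r ω cosθ.
L cosφ = √(L² − r² sin²θ) = 0.071167 m.
|ω_rod| = r ω |cosθ| / √(L² − r² sin²θ) = 0.019·205.6·0.25545/0.071167 = 14.025 rad/s.

14.0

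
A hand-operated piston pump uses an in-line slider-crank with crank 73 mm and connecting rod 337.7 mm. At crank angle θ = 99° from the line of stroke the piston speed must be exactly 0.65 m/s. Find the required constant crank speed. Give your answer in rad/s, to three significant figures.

For an in-line slider-crank, |v_piston| = rω|sinθ|·[1 + r cosθ/√(L² − r² sin²θ)].
With r = 0.073 m, L = 0.3377 m, θ = 99°: the bracketed kinematic factor |dx/dθ| = 0.069606 m.
ω = v/|dx/dθ| = 0.65/0.069606 = 9.3383 rad/s.

9.34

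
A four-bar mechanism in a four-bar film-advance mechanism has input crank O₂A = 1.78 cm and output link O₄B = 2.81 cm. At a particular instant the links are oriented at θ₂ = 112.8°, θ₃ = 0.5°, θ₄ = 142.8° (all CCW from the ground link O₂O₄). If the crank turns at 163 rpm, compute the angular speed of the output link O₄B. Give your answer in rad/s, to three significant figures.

ω₂ = 17.07 rad/s (from 163 rpm).
Differentiating the loop-closure r₂e^{iθ₂}+r₃e^{iθ₃}=r₁+r₄e^{iθ₄} gives r₂ω₂e^{iθ₂}+r₃ω₃e^{iθ₃}=r₄ω₄e^{iθ₄}.
Eliminating the other unknown: ω₄ = r₂ω₂ sin(θ₂−θ₃) / [r₄ sin(θ₄−θ₃)].
Numerator sine = +0.92521; denominator sine = +0.61153.
Result = 0.0178·17.07·(+0.92521) / (0.0281·(+0.61153)) = +16.359 rad/s; magnitude 16.359 rad/s.

16.4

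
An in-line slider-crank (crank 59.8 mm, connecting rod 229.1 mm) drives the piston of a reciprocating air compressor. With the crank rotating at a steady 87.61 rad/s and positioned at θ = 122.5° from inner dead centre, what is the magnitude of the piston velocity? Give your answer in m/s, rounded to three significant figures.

3.78

ω = 87.61 rad/s
For an in-line slider-crank, x = r cosθ + √(L² − r² sin²θ), so v = −rω sinθ·[1 + r cosθ/√(L² − r² sin²θ)].
With r = 0.0598 m, L = 0.2291 m, θ = 122.5°: √(L² − r² sin²θ) = 0.22348 m.
v = −0.0598·87.61·0.84339·[1 + 0.0598·-0.53730/0.22348] = -3.7833 m/s.
|v| = 3.7833 m/s.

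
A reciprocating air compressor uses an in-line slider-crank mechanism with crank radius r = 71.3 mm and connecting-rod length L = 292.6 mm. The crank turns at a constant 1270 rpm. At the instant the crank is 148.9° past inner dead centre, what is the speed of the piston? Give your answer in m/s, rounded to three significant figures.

3.87

ω = 2π·1270/60 = 133 rad/s
For an in-line slider-crank, x = r cosθ + √(L² − r² sin²θ), so v = −rω sinθ·[1 + r cosθ/√(L² − r² sin²θ)].
With r = 0.0713 m, L = 0.2926 m, θ = 148.9°: √(L² − r² sin²θ) = 0.29027 m.
v = −0.0713·133·0.51653·[1 + 0.0713·-0.85627/0.29027] = -3.8678 m/s.
|v| = 3.8678 m/s.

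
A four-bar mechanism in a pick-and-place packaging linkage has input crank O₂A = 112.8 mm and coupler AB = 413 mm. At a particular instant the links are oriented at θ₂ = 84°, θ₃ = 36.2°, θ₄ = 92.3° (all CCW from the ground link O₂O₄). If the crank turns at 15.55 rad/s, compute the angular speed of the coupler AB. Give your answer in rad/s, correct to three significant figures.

ω₂ = 15.55 rad/s
Differentiating the loop-closure r₂e^{iθ₂}+r₃e^{iθ₃}=r₁+r₄e^{iθ₄} gives r₂ω₂e^{iθ₂}+r₃ω₃e^{iθ₃}=r₄ω₄e^{iθ₄}.
Eliminating the other unknown: ω₃ = r₂ω₂ sin(θ₄−θ₂) / [r₃ sin(θ₃−θ₄)].
Numerator sine = +0.14436; denominator sine = -0.83001.
Result = 0.1128·15.55·(+0.14436) / (0.413·(-0.83001)) = -0.73865 rad/s; magnitude 0.73865 rad/s.

0.739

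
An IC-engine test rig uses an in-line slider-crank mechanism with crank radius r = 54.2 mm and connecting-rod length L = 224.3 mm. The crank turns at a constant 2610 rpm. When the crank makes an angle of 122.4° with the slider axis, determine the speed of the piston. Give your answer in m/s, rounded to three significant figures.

10.9

ω = 2π·2610/60 = 273.3 rad/s
For an in-line slider-crank, x = r cosθ + √(L² − r² sin²θ), so v = −rω sinθ·[1 + r cosθ/√(L² − r² sin²θ)].
With r = 0.0542 m, L = 0.2243 m, θ = 122.4°: √(L² − r² sin²θ) = 0.21958 m.
v = −0.0542·273.3·0.84433·[1 + 0.0542·-0.53583/0.21958] = -10.853 m/s.
|v| = 10.853 m/s.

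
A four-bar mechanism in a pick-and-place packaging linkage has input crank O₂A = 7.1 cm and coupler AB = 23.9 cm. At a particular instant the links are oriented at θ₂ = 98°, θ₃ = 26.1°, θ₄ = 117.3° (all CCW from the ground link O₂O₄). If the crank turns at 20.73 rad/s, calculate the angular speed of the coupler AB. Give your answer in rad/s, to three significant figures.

ω₂ = 20.73 rad/s
Differentiating the loop-closure r₂e^{iθ₂}+r₃e^{iθ₃}=r₁+r₄e^{iθ₄} gives r₂ω₂e^{iθ₂}+r₃ω₃e^{iθ₃}=r₄ω₄e^{iθ₄}.
Eliminating the other unknown: ω₃ = r₂ω₂ sin(θ₄−θ₂) / [r₃ sin(θ₃−θ₄)].
Numerator sine = +0.33051; denominator sine = -0.99978.
Result = 0.071·20.73·(+0.33051) / (0.239·(-0.99978)) = -2.0358 rad/s; magnitude 2.0358 rad/s.

2.04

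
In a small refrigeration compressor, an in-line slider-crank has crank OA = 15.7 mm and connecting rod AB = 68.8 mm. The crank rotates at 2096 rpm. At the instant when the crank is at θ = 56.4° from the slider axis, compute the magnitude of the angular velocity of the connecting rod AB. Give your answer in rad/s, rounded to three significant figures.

ω = 219.5 rad/s (converted from 2096 rpm).
The rod makes angle φ with the slider axis where L sinφ = r sinθ; differentiating, L cosφ·φ̇ = r ω cosθ.
L cosφ = √(L² − r² sin²θ) = 0.067546 m.
|ω_rod| = r ω |cosθ| / √(L² − r² sin²θ) = 0.0157·219.5·0.55339/0.067546 = 28.233 rad/s.

28.2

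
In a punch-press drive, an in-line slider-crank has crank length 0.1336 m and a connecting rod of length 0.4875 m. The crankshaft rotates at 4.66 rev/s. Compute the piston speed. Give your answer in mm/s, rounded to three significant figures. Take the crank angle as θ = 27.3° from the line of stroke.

ω = 2π·4.66 = 29.28 rad/s
For an in-line slider-crank, x = r cosθ + √(L² − r² sin²θ), so v = −rω sinθ·[1 + r cosθ/√(L² − r² sin²θ)].
With r = 0.1336 m, L = 0.4875 m, θ = 27.3°: √(L² − r² sin²θ) = 0.48363 m.
v = −0.1336·29.28·0.45865·[1 + 0.1336·0.88862/0.48363] = -2.2345 m/s.
|v| = 2.2345 m/s = 2234.5 mm/s.

2230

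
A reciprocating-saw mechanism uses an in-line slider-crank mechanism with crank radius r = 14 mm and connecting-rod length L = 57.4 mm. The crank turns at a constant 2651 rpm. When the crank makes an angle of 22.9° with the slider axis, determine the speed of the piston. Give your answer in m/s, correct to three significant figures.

1.85

ω = 2π·2651/60 = 277.6 rad/s
For an in-line slider-crank, x = r cosθ + √(L² − r² sin²θ), so v = −rω sinθ·[1 + r cosθ/√(L² − r² sin²θ)].
With r = 0.014 m, L = 0.0574 m, θ = 22.9°: √(L² − r² sin²θ) = 0.057141 m.
v = −0.014·277.6·0.38912·[1 + 0.014·0.92119/0.057141] = -1.8537 m/s.
|v| = 1.8537 m/s.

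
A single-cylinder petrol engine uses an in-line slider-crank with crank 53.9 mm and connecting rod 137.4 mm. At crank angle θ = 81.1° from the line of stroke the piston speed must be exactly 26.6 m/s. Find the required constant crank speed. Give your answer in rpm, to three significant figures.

For an in-line slider-crank, |v_piston| = rω|sinθ|·[1 + r cosθ/√(L² − r² sin²θ)].
With r = 0.0539 m, L = 0.1374 m, θ = 81.1°: the bracketed kinematic factor |dx/dθ| = 0.056757 m.
ω = v/|dx/dθ| = 26.6/0.056757 = 468.67 rad/s.
N = 60ω/(2π) = 4475.4 rpm.

4480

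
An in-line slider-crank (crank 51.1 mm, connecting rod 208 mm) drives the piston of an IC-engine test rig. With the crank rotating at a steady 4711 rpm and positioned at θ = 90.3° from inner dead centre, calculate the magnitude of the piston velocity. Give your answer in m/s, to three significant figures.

25.2

ω = 2π·4711/60 = 493.3 rad/s
For an in-line slider-crank, x = r cosθ + √(L² − r² sin²θ), so v = −rω sinθ·[1 + r cosθ/√(L² − r² sin²θ)].
With r = 0.0511 m, L = 0.208 m, θ = 90.3°: √(L² − r² sin²θ) = 0.20163 m.
v = −0.0511·493.3·0.99999·[1 + 0.0511·-0.00524/0.20163] = -25.176 m/s.
|v| = 25.176 m/s.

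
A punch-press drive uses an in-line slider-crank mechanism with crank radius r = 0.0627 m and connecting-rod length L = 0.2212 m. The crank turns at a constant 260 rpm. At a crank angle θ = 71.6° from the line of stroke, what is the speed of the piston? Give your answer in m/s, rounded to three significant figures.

ω = 2π·260/60 = 27.23 rad/s
For an in-line slider-crank, x = r cosθ + √(L² − r² sin²θ), so v = −rω sinθ·[1 + r cosθ/√(L² − r² sin²θ)].
With r = 0.0627 m, L = 0.2212 m, θ = 71.6°: √(L² − r² sin²θ) = 0.21305 m.
v = −0.0627·27.23·0.94888·[1 + 0.0627·0.31565/0.21305] = -1.7703 m/s.
|v| = 1.7703 m/s.

1.77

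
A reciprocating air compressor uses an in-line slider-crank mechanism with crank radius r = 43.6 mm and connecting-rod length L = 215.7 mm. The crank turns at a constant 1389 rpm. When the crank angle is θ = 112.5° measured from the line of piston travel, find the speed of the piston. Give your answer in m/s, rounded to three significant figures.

ω = 2π·1389/60 = 145.5 rad/s
For an in-line slider-crank, x = r cosθ + √(L² − r² sin²θ), so v = −rω sinθ·[1 + r cosθ/√(L² − r² sin²θ)].
With r = 0.0436 m, L = 0.2157 m, θ = 112.5°: √(L² − r² sin²θ) = 0.21191 m.
v = −0.0436·145.5·0.92388·[1 + 0.0436·-0.38268/0.21191] = -5.3978 m/s.
|v| = 5.3978 m/s.

5.40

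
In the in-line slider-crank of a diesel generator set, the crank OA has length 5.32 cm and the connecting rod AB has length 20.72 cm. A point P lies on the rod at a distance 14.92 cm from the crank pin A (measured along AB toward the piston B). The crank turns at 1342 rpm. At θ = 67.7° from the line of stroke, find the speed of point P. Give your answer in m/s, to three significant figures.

ω = 140.5 rad/s.  Crank-pin speed |V_A| = rω = 7.4764 m/s, perpendicular to OA.
Rod angle: sinφ = −(r/L) sinθ ⇒ φ = -13.742°; ω_rod = −rω cosθ/√(L²−r²sin²θ) = -14.095 rad/s.
V_P = V_A + ω_rod × AP, with AP = 0.1492 m along the rod.
Components: V_Px = −rω sinθ − a·ω_rod·sinφ = -7.4168 m/s;  V_Py = rω cosθ + a·ω_rod·cosφ = +0.79413 m/s.
|V_P| = √(V_Px² + V_Py²) = 7.4592 m/s.

7.46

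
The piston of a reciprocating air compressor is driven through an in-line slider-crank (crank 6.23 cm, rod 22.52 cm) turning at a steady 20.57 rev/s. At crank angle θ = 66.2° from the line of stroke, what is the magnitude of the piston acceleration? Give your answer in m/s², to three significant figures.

223

ω = 2π·20.6 = 129.2 rad/s
x(θ) = r cosθ + √(L² − r² sin²θ); with ω constant, a = ω²·d²x/dθ².
d²x/dθ² = −r cosθ − r²(cos2θ)/√u − r⁴ sin²2θ/(4u^{3/2}),  u = L² − r² sin²θ = 0.0474658 m².
Substituting r = 0.0623 m, L = 0.2252 m, θ = 66.2°: d²x/dθ² = -0.013327 m.
a = ω²·d²x/dθ² = (129.2)²·(-0.013327) = -222.61 m/s²;  |a| = 222.61 m/s².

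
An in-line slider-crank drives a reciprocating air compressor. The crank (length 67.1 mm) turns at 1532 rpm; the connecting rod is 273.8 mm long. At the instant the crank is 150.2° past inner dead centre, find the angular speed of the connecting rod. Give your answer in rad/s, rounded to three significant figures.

34.4

ω = 160.4 rad/s (converted from 1532 rpm).
The rod makes angle φ with the slider axis where L sinφ = r sinθ; differentiating, L cosφ·φ̇ = r ω cosθ.
L cosφ = √(L² − r² sin²θ) = 0.27176 m.
|ω_rod| = r ω |cosθ| / √(L² − r² sin²θ) = 0.0671·160.4·0.86777/0.27176 = 34.374 rad/s.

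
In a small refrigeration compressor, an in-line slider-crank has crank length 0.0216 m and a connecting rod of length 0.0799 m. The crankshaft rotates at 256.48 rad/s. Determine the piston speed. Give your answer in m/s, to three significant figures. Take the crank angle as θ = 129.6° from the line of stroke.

3.52

ω = 256.5 rad/s
For an in-line slider-crank, x = r cosθ + √(L² − r² sin²θ), so v = −rω sinθ·[1 + r cosθ/√(L² − r² sin²θ)].
With r = 0.0216 m, L = 0.0799 m, θ = 129.6°: √(L² − r² sin²θ) = 0.078147 m.
v = −0.0216·256.5·0.77051·[1 + 0.0216·-0.63742/0.078147] = -3.5166 m/s.
|v| = 3.5166 m/s.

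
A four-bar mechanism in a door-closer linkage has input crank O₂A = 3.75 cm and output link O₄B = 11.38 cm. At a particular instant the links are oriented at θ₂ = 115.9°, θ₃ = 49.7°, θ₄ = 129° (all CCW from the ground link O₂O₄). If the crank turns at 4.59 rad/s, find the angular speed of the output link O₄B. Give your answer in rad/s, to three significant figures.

ω₂ = 4.59 rad/s
Differentiating the loop-closure r₂e^{iθ₂}+r₃e^{iθ₃}=r₁+r₄e^{iθ₄} gives r₂ω₂e^{iθ₂}+r₃ω₃e^{iθ₃}=r₄ω₄e^{iθ₄}.
Eliminating the other unknown: ω₄ = r₂ω₂ sin(θ₂−θ₃) / [r₄ sin(θ₄−θ₃)].
Numerator sine = +0.91496; denominator sine = +0.98261.
Result = 0.0375·4.59·(+0.91496) / (0.1138·(+0.98261)) = +1.4084 rad/s; magnitude 1.4084 rad/s.

1.41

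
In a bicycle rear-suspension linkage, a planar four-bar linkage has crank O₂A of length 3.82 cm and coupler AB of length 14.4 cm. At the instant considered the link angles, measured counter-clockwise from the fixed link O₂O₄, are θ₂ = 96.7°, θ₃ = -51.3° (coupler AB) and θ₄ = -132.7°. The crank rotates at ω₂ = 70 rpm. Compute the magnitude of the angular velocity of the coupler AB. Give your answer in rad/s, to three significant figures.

ω₂ = 7.33 rad/s (from 70 rpm).
Differentiating the loop-closure r₂e^{iθ₂}+r₃e^{iθ₃}=r₁+r₄e^{iθ₄} gives r₂ω₂e^{iθ₂}+r₃ω₃e^{iθ₃}=r₄ω₄e^{iθ₄}.
Eliminating the other unknown: ω₃ = r₂ω₂ sin(θ₄−θ₂) / [r₃ sin(θ₃−θ₄)].
Numerator sine = +0.75927; denominator sine = +0.98876.
Result = 0.0382·7.33·(+0.75927) / (0.144·(+0.98876)) = +1.4933 rad/s; magnitude 1.4933 rad/s.

1.49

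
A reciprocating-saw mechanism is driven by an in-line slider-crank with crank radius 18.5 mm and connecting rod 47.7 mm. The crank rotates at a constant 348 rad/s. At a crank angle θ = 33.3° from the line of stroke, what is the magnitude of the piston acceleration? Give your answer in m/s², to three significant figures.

ω = 348 rad/s
x(θ) = r cosθ + √(L² − r² sin²θ); with ω constant, a = ω²·d²x/dθ².
d²x/dθ² = −r cosθ − r²(cos2θ)/√u − r⁴ sin²2θ/(4u^{3/2}),  u = L² − r² sin²θ = 0.00217213 m².
Substituting r = 0.0185 m, L = 0.0477 m, θ = 33.3°: d²x/dθ² = -0.018623 m.
a = ω²·d²x/dθ² = (348)²·(-0.018623) = -2255.3 m/s²;  |a| = 2255.3 m/s².

2260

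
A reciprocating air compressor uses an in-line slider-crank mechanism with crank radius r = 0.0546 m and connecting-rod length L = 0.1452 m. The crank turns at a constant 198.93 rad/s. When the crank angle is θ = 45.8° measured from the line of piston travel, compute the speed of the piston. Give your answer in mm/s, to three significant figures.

ω = 198.9 rad/s
For an in-line slider-crank, x = r cosθ + √(L² − r² sin²θ), so v = −rω sinθ·[1 + r cosθ/√(L² − r² sin²θ)].
With r = 0.0546 m, L = 0.1452 m, θ = 45.8°: √(L² − r² sin²θ) = 0.13982 m.
v = −0.0546·198.9·0.71691·[1 + 0.0546·0.69717/0.13982] = -9.9066 m/s.
|v| = 9.9066 m/s = 9906.6 mm/s.

9910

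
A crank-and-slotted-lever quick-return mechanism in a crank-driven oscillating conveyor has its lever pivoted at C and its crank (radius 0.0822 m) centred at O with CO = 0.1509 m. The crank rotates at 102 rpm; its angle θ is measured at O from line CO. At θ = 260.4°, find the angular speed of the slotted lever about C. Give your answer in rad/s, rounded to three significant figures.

1.97

ω = 10.68 rad/s (from 102 rpm).
Crank pin A relative to C: A = (d + r cosθ, r sinθ); lever angle φ = atan2(r sinθ, d + r cosθ).
Differentiating tanφ: φ̇ = rω(d cosθ + r)/(d² + r² + 2dr cosθ).
d² + r² + 2dr cosθ = |CA|² = 0.0253905 m²;  d cosθ + r = +0.057035 m.
|ω_lever| = |0.0822·10.68·+0.057035| / 0.0253905 = 1.9723 rad/s.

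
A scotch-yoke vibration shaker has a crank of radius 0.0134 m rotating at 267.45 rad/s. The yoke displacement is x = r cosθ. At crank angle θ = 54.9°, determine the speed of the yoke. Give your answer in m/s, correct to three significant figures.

ω = 267.4 rad/s
x = r cosθ ⇒ ẋ = −rω sinθ.
|v| = rω|sinθ| = 0.0134·267.4·|sin 54.9°| = 2.9321 m/s.

2.93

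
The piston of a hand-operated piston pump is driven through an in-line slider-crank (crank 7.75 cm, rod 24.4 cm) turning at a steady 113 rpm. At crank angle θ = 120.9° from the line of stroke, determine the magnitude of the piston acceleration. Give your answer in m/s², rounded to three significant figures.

7.19

ω = 2π·113/60 = 11.83 rad/s
x(θ) = r cosθ + √(L² − r² sin²θ); with ω constant, a = ω²·d²x/dθ².
d²x/dθ² = −r cosθ − r²(cos2θ)/√u − r⁴ sin²2θ/(4u^{3/2}),  u = L² − r² sin²θ = 0.0551137 m².
Substituting r = 0.0775 m, L = 0.244 m, θ = 120.9°: d²x/dθ² = +0.051348 m.
a = ω²·d²x/dθ² = (11.83)²·(+0.051348) = +7.1901 m/s²;  |a| = 7.1901 m/s².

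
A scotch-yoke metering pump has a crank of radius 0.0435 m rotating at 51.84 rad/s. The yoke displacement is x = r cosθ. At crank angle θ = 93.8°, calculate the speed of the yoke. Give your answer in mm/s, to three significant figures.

2250

ω = 51.84 rad/s
x = r cosθ ⇒ ẋ = −rω sinθ.
|v| = rω|sinθ| = 0.0435·51.84·|sin 93.8°| = 2.2501 m/s = 2250.1 mm/s.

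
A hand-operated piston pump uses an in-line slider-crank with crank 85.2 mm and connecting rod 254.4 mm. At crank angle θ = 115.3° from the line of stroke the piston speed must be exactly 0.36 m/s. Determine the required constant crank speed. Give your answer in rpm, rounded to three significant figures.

52.5

For an in-line slider-crank, |v_piston| = rω|sinθ|·[1 + r cosθ/√(L² − r² sin²θ)].
With r = 0.0852 m, L = 0.2544 m, θ = 115.3°: the bracketed kinematic factor |dx/dθ| = 0.06546 m.
ω = v/|dx/dθ| = 0.36/0.06546 = 5.4995 rad/s.
N = 60ω/(2π) = 52.517 rpm.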